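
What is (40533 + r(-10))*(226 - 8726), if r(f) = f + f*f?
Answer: -345295500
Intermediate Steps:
r(f) = f + f²
(40533 + r(-10))*(226 - 8726) = (40533 - 10*(1 - 10))*(226 - 8726) = (40533 - 10*(-9))*(-8500) = (40533 + 90)*(-8500) = 40623*(-8500) = -345295500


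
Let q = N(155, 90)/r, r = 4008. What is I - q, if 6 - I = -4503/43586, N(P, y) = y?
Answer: 4659129/766196 ≈ 6.0809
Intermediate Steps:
q = 15/668 (q = 90/4008 = 90*(1/4008) = 15/668 ≈ 0.022455)
I = 14001/2294 (I = 6 - (-4503)/43586 = 6 - 1*(-237/2294) = 6 + 237/2294 = 14001/2294 ≈ 6.1033)
I - q = 14001/2294 - 1*15/668 = 14001/2294 - 15/668 = 4659129/766196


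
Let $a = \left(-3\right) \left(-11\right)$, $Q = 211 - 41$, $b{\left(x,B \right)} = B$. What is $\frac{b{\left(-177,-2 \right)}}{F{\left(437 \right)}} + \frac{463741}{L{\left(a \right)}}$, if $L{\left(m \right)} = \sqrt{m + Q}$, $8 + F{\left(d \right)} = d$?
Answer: $- \frac{2}{429} + \frac{463741 \sqrt{203}}{203} \approx 32548.0$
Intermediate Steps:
$F{\left(d \right)} = -8 + d$
$Q = 170$ ($Q = 211 - 41 = 170$)
$a = 33$
$L{\left(m \right)} = \sqrt{170 + m}$ ($L{\left(m \right)} = \sqrt{m + 170} = \sqrt{170 + m}$)
$\frac{b{\left(-177,-2 \right)}}{F{\left(437 \right)}} + \frac{463741}{L{\left(a \right)}} = - \frac{2}{-8 + 437} + \frac{463741}{\sqrt{170 + 33}} = - \frac{2}{429} + \frac{463741}{\sqrt{203}} = \left(-2\right) \frac{1}{429} + 463741 \frac{\sqrt{203}}{203} = - \frac{2}{429} + \frac{463741 \sqrt{203}}{203}$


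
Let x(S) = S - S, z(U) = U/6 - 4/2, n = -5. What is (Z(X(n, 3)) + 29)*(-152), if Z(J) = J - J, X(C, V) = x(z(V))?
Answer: -4408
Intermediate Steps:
z(U) = -2 + U/6 (z(U) = U*(1/6) - 4*1/2 = U/6 - 2 = -2 + U/6)
x(S) = 0
X(C, V) = 0
Z(J) = 0
(Z(X(n, 3)) + 29)*(-152) = (0 + 29)*(-152) = 29*(-152) = -4408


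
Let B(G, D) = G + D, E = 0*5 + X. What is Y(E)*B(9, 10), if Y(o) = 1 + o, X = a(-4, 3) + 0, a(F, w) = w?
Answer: 76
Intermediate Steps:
X = 3 (X = 3 + 0 = 3)
E = 3 (E = 0*5 + 3 = 0 + 3 = 3)
B(G, D) = D + G
Y(E)*B(9, 10) = (1 + 3)*(10 + 9) = 4*19 = 76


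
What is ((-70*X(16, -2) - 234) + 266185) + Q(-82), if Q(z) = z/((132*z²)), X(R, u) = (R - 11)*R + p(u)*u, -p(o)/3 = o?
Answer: 2827131383/10824 ≈ 2.6119e+5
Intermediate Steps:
p(o) = -3*o
X(R, u) = -3*u² + R*(-11 + R) (X(R, u) = (R - 11)*R + (-3*u)*u = (-11 + R)*R - 3*u² = R*(-11 + R) - 3*u² = -3*u² + R*(-11 + R))
Q(z) = 1/(132*z) (Q(z) = z*(1/(132*z²)) = 1/(132*z))
((-70*X(16, -2) - 234) + 266185) + Q(-82) = ((-70*(16² - 11*16 - 3*(-2)²) - 234) + 266185) + (1/132)/(-82) = ((-70*(256 - 176 - 3*4) - 234) + 266185) + (1/132)*(-1/82) = ((-70*(256 - 176 - 12) - 234) + 266185) - 1/10824 = ((-70*68 - 234) + 266185) - 1/10824 = ((-4760 - 234) + 266185) - 1/10824 = (-4994 + 266185) - 1/10824 = 261191 - 1/10824 = 2827131383/10824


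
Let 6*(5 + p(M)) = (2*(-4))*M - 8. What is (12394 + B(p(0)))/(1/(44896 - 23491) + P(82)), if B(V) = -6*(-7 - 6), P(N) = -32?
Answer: -266963160/684959 ≈ -389.75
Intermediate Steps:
p(M) = -19/3 - 4*M/3 (p(M) = -5 + ((2*(-4))*M - 8)/6 = -5 + (-8*M - 8)/6 = -5 + (-8 - 8*M)/6 = -5 + (-4/3 - 4*M/3) = -19/3 - 4*M/3)
B(V) = 78 (B(V) = -6*(-13) = 78)
(12394 + B(p(0)))/(1/(44896 - 23491) + P(82)) = (12394 + 78)/(1/(44896 - 23491) - 32) = 12472/(1/21405 - 32) = 12472/(-684959/21405) = 12472*(-21405/684959) = -266963160/684959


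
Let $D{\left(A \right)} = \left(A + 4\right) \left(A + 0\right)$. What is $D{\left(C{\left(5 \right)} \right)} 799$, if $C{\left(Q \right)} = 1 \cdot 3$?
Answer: $16779$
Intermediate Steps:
$C{\left(Q \right)} = 3$
$D{\left(A \right)} = A \left(4 + A\right)$ ($D{\left(A \right)} = \left(4 + A\right) A = A \left(4 + A\right)$)
$D{\left(C{\left(5 \right)} \right)} 799 = 3 \left(4 + 3\right) 799 = 3 \cdot 7 \cdot 799 = 21 \cdot 799 = 16779$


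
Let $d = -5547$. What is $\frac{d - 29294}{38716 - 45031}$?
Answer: $\frac{34841}{6315} \approx 5.5172$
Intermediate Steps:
$\frac{d - 29294}{38716 - 45031} = \frac{-5547 - 29294}{38716 - 45031} = - \frac{34841}{-6315} = \left(-34841\right) \left(- \frac{1}{6315}\right) = \frac{34841}{6315}$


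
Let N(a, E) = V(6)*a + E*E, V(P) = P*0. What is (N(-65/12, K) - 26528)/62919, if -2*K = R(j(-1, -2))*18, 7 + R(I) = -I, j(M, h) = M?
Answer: -23612/62919 ≈ -0.37528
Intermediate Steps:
R(I) = -7 - I
V(P) = 0
K = 54 (K = -(-7 - 1*(-1))*18/2 = -(-7 + 1)*18/2 = -(-3)*18 = -½*(-108) = 54)
N(a, E) = E² (N(a, E) = 0*a + E*E = 0 + E² = E²)
(N(-65/12, K) - 26528)/62919 = (54² - 26528)/62919 = (2916 - 26528)*(1/62919) = -23612*1/62919 = -23612/62919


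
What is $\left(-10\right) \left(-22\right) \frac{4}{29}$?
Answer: $\frac{880}{29} \approx 30.345$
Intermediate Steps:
$\left(-10\right) \left(-22\right) \frac{4}{29} = 220 \cdot 4 \cdot \frac{1}{29} = 220 \cdot \frac{4}{29} = \frac{880}{29}$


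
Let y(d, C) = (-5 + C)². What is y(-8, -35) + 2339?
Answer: 3939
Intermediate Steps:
y(-8, -35) + 2339 = (-5 - 35)² + 2339 = (-40)² + 2339 = 1600 + 2339 = 3939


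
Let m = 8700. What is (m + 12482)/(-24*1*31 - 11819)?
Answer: -1246/739 ≈ -1.6861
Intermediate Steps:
(m + 12482)/(-24*1*31 - 11819) = (8700 + 12482)/(-24*1*31 - 11819) = 21182/(-24*31 - 11819) = 21182/(-744 - 11819) = 21182/(-12563) = 21182*(-1/12563) = -1246/739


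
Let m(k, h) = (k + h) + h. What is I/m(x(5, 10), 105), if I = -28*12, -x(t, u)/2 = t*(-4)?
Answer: -168/125 ≈ -1.3440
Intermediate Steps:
x(t, u) = 8*t (x(t, u) = -2*t*(-4) = -(-8)*t = 8*t)
m(k, h) = k + 2*h (m(k, h) = (h + k) + h = k + 2*h)
I = -336
I/m(x(5, 10), 105) = -336/(8*5 + 2*105) = -336/(40 + 210) = -336/250 = -336*1/250 = -168/125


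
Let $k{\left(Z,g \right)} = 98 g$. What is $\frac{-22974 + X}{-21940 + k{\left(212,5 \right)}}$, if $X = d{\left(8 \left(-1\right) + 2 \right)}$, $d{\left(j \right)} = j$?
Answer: $\frac{766}{715} \approx 1.0713$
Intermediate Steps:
$X = -6$ ($X = 8 \left(-1\right) + 2 = -8 + 2 = -6$)
$\frac{-22974 + X}{-21940 + k{\left(212,5 \right)}} = \frac{-22974 - 6}{-21940 + 98 \cdot 5} = - \frac{22980}{-21940 + 490} = - \frac{22980}{-21450} = \left(-22980\right) \left(- \frac{1}{21450}\right) = \frac{766}{715}$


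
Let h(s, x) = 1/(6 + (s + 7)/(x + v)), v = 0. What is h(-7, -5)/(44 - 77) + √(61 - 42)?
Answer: -1/198 + √19 ≈ 4.3539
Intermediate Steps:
h(s, x) = 1/(6 + (7 + s)/x) (h(s, x) = 1/(6 + (s + 7)/(x + 0)) = 1/(6 + (7 + s)/x))
h(-7, -5)/(44 - 77) + √(61 - 42) = (-5/(7 - 7 + 6*(-5)))/(44 - 77) + √(61 - 42) = (-5/(7 - 7 - 30))/(-33) + √19 = -(-5)/(33*(-30)) + √19 = -(-5)*(-1)/(33*30) + √19 = -1/33*⅙ + √19 = -1/198 + √19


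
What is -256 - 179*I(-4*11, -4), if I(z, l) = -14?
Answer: 2250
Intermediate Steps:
-256 - 179*I(-4*11, -4) = -256 - 179*(-14) = -256 + 2506 = 2250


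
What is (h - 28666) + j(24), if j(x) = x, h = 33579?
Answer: 4937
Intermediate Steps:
(h - 28666) + j(24) = (33579 - 28666) + 24 = 4913 + 24 = 4937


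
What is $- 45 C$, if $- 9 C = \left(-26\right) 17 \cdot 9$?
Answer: $-19890$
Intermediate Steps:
$C = 442$ ($C = - \frac{\left(-26\right) 17 \cdot 9}{9} = - \frac{\left(-442\right) 9}{9} = \left(- \frac{1}{9}\right) \left(-3978\right) = 442$)
$- 45 C = \left(-45\right) 442 = -19890$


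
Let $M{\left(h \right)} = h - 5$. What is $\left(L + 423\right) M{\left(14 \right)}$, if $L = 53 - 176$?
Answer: $2700$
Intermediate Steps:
$M{\left(h \right)} = -5 + h$
$L = -123$
$\left(L + 423\right) M{\left(14 \right)} = \left(-123 + 423\right) \left(-5 + 14\right) = 300 \cdot 9 = 2700$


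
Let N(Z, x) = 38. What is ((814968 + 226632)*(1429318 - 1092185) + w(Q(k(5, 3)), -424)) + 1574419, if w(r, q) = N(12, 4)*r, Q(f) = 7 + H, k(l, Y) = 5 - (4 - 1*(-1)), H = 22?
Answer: 351159308321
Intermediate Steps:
k(l, Y) = 0 (k(l, Y) = 5 - (4 + 1) = 5 - 1*5 = 5 - 5 = 0)
Q(f) = 29 (Q(f) = 7 + 22 = 29)
w(r, q) = 38*r
((814968 + 226632)*(1429318 - 1092185) + w(Q(k(5, 3)), -424)) + 1574419 = ((814968 + 226632)*(1429318 - 1092185) + 38*29) + 1574419 = (1041600*337133 + 1102) + 1574419 = (351157732800 + 1102) + 1574419 = 351157733902 + 1574419 = 351159308321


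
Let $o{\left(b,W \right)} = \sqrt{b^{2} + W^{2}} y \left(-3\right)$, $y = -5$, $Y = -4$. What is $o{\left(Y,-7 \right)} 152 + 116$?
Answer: $116 + 2280 \sqrt{65} \approx 18498.0$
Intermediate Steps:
$o{\left(b,W \right)} = 15 \sqrt{W^{2} + b^{2}}$ ($o{\left(b,W \right)} = \sqrt{b^{2} + W^{2}} \left(-5\right) \left(-3\right) = \sqrt{W^{2} + b^{2}} \left(-5\right) \left(-3\right) = - 5 \sqrt{W^{2} + b^{2}} \left(-3\right) = 15 \sqrt{W^{2} + b^{2}}$)
$o{\left(Y,-7 \right)} 152 + 116 = 15 \sqrt{\left(-7\right)^{2} + \left(-4\right)^{2}} \cdot 152 + 116 = 15 \sqrt{49 + 16} \cdot 152 + 116 = 15 \sqrt{65} \cdot 152 + 116 = 2280 \sqrt{65} + 116 = 116 + 2280 \sqrt{65}$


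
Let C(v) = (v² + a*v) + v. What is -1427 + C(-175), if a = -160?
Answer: 57023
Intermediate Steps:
C(v) = v² - 159*v (C(v) = (v² - 160*v) + v = v² - 159*v)
-1427 + C(-175) = -1427 - 175*(-159 - 175) = -1427 - 175*(-334) = -1427 + 58450 = 57023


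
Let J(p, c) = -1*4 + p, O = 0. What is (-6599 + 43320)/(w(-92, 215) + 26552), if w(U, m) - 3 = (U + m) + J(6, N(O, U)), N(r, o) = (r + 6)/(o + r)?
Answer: 36721/26680 ≈ 1.3763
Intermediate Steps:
N(r, o) = (6 + r)/(o + r)
J(p, c) = -4 + p
w(U, m) = 5 + U + m (w(U, m) = 3 + ((U + m) + (-4 + 6)) = 3 + ((U + m) + 2) = 3 + (2 + U + m) = 5 + U + m)
(-6599 + 43320)/(w(-92, 215) + 26552) = (-6599 + 43320)/((5 - 92 + 215) + 26552) = 36721/(128 + 26552) = 36721/26680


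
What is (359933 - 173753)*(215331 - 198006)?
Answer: 3225568500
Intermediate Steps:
(359933 - 173753)*(215331 - 198006) = 186180*17325 = 3225568500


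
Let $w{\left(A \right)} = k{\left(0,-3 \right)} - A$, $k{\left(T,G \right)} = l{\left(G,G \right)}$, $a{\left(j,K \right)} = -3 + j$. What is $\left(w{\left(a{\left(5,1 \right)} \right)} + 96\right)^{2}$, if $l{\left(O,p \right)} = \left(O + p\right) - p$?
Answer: $8281$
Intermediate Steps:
$l{\left(O,p \right)} = O$
$k{\left(T,G \right)} = G$
$w{\left(A \right)} = -3 - A$
$\left(w{\left(a{\left(5,1 \right)} \right)} + 96\right)^{2} = \left(\left(-3 - \left(-3 + 5\right)\right) + 96\right)^{2} = \left(\left(-3 - 2\right) + 96\right)^{2} = \left(-5 + 96\right)^{2} = 91^{2} = 8281$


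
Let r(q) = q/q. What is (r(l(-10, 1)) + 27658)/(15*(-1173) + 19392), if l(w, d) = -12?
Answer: 27659/1797 ≈ 15.392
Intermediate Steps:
r(q) = 1
(r(l(-10, 1)) + 27658)/(15*(-1173) + 19392) = (1 + 27658)/(15*(-1173) + 19392) = 27659/(-17595 + 19392) = 27659/1797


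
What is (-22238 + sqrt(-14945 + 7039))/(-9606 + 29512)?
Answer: -11119/9953 + I*sqrt(7906)/19906 ≈ -1.1172 + 0.0044668*I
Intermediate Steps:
(-22238 + sqrt(-14945 + 7039))/(-9606 + 29512) = (-22238 + sqrt(-7906))/19906 = (-22238 + I*sqrt(7906))*(1/19906) = -11119/9953 + I*sqrt(7906)/19906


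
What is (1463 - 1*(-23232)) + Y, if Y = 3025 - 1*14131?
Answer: 13589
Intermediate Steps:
Y = -11106 (Y = 3025 - 14131 = -11106)
(1463 - 1*(-23232)) + Y = (1463 - 1*(-23232)) - 11106 = (1463 + 23232) - 11106 = 24695 - 11106 = 13589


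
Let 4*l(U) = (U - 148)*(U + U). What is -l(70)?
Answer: 2730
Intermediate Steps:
l(U) = U*(-148 + U)/2 (l(U) = ((U - 148)*(U + U))/4 = ((-148 + U)*(2*U))/4 = (2*U*(-148 + U))/4 = U*(-148 + U)/2)
-l(70) = -70*(-148 + 70)/2 = -70*(-78)/2 = -1*(-2730) = 2730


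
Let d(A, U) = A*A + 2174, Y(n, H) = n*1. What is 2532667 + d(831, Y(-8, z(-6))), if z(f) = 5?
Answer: 3225402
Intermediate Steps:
Y(n, H) = n
d(A, U) = 2174 + A² (d(A, U) = A² + 2174 = 2174 + A²)
2532667 + d(831, Y(-8, z(-6))) = 2532667 + (2174 + 831²) = 2532667 + (2174 + 690561) = 2532667 + 692735 = 3225402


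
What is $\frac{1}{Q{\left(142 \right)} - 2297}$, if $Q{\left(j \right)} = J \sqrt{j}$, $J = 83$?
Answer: $- \frac{2297}{4297971} - \frac{83 \sqrt{142}}{4297971} \approx -0.00076456$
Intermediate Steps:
$Q{\left(j \right)} = 83 \sqrt{j}$
$\frac{1}{Q{\left(142 \right)} - 2297} = \frac{1}{83 \sqrt{142} - 2297} = \frac{1}{-2297 + 83 \sqrt{142}}$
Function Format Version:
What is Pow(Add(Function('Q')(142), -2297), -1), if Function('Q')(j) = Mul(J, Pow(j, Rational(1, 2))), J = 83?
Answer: Add(Rational(-2297, 4297971), Mul(Rational(-83, 4297971), Pow(142, Rational(1, 2)))) ≈ -0.00076456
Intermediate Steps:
Function('Q')(j) = Mul(83, Pow(j, Rational(1, 2)))
Pow(Add(Function('Q')(142), -2297), -1) = Pow(Add(Mul(83, Pow(142, Rational(1, 2))), -2297), -1) = Pow(Add(-2297, Mul(83, Pow(142, Rational(1, 2)))), -1)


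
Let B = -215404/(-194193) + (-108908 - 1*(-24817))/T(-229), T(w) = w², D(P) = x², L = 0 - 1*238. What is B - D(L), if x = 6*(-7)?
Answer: -17969036781731/10183675113 ≈ -1764.5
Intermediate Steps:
x = -42
L = -238 (L = 0 - 238 = -238)
D(P) = 1764 (D(P) = (-42)² = 1764)
B = -5033882399/10183675113 (B = -215404/(-194193) + (-108908 - 1*(-24817))/((-229)²) = -215404*(-1/194193) + (-108908 + 24817)/52441 = 215404/194193 - 84091*1/52441 = 215404/194193 - 84091/52441 = -5033882399/10183675113 ≈ -0.49431)
B - D(L) = -5033882399/10183675113 - 1*1764 = -5033882399/10183675113 - 1764 = -17969036781731/10183675113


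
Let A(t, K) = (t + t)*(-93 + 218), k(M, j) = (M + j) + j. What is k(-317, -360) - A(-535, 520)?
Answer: 132713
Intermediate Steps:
k(M, j) = M + 2*j
A(t, K) = 250*t (A(t, K) = (2*t)*125 = 250*t)
k(-317, -360) - A(-535, 520) = (-317 + 2*(-360)) - 250*(-535) = (-317 - 720) - 1*(-133750) = -1037 + 133750 = 132713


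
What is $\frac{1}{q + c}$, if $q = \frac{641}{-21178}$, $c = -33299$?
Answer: $- \frac{21178}{705206863} \approx -3.0031 \cdot 10^{-5}$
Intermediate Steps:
$q = - \frac{641}{21178}$ ($q = 641 \left(- \frac{1}{21178}\right) = - \frac{641}{21178} \approx -0.030267$)
$\frac{1}{q + c} = \frac{1}{- \frac{641}{21178} - 33299} = \frac{1}{- \frac{705206863}{21178}} = - \frac{21178}{705206863}$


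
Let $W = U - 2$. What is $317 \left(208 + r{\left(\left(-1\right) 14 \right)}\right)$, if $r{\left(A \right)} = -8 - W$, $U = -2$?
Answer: $64668$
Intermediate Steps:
$W = -4$ ($W = -2 - 2 = -4$)
$r{\left(A \right)} = -4$ ($r{\left(A \right)} = -8 - -4 = -8 + 4 = -4$)
$317 \left(208 + r{\left(\left(-1\right) 14 \right)}\right) = 317 \left(208 - 4\right) = 317 \cdot 204 = 64668$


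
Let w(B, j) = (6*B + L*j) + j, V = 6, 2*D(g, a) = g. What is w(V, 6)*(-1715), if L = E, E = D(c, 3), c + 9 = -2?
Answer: -15435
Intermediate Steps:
c = -11 (c = -9 - 2 = -11)
D(g, a) = g/2
E = -11/2 (E = (½)*(-11) = -11/2 ≈ -5.5000)
L = -11/2 ≈ -5.5000
w(B, j) = 6*B - 9*j/2 (w(B, j) = (6*B - 11*j/2) + j = 6*B - 9*j/2)
w(V, 6)*(-1715) = (6*6 - 9/2*6)*(-1715) = (36 - 27)*(-1715) = 9*(-1715) = -15435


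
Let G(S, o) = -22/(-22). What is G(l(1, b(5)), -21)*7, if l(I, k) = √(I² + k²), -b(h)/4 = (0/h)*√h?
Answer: 7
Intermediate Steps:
b(h) = 0 (b(h) = -4*0/h*√h = -0*√h = -4*0 = 0)
G(S, o) = 1 (G(S, o) = -22*(-1/22) = 1)
G(l(1, b(5)), -21)*7 = 1*7 = 7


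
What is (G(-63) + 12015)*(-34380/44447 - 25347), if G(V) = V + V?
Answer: -13394533661721/44447 ≈ -3.0136e+8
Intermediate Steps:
G(V) = 2*V
(G(-63) + 12015)*(-34380/44447 - 25347) = (2*(-63) + 12015)*(-34380/44447 - 25347) = (-126 + 12015)*(-34380*1/44447 - 25347) = 11889*(-34380/44447 - 25347) = 11889*(-1126632489/44447) = -13394533661721/44447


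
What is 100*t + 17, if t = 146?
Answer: 14617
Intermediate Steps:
100*t + 17 = 100*146 + 17 = 14600 + 17 = 14617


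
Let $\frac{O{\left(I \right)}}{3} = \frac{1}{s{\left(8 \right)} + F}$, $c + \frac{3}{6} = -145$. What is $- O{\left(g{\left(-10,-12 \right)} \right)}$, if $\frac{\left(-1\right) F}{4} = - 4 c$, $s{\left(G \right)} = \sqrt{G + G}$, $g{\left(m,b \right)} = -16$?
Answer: $\frac{3}{2324} \approx 0.0012909$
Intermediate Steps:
$c = - \frac{291}{2}$ ($c = - \frac{1}{2} - 145 = - \frac{291}{2} \approx -145.5$)
$s{\left(G \right)} = \sqrt{2} \sqrt{G}$ ($s{\left(G \right)} = \sqrt{2 G} = \sqrt{2} \sqrt{G}$)
$F = -2328$ ($F = - 4 \left(\left(-4\right) \left(- \frac{291}{2}\right)\right) = \left(-4\right) 582 = -2328$)
$O{\left(I \right)} = - \frac{3}{2324}$ ($O{\left(I \right)} = \frac{3}{\sqrt{2} \sqrt{8} - 2328} = \frac{3}{\sqrt{2} \cdot 2 \sqrt{2} - 2328} = \frac{3}{4 - 2328} = \frac{3}{-2324} = 3 \left(- \frac{1}{2324}\right) = - \frac{3}{2324}$)
$- O{\left(g{\left(-10,-12 \right)} \right)} = \left(-1\right) \left(- \frac{3}{2324}\right) = \frac{3}{2324}$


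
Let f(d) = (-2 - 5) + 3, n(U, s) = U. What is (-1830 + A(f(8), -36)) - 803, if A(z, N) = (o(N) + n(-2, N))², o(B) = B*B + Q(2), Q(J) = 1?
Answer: 1674392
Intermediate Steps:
f(d) = -4 (f(d) = -7 + 3 = -4)
o(B) = 1 + B² (o(B) = B*B + 1 = B² + 1 = 1 + B²)
A(z, N) = (-1 + N²)² (A(z, N) = ((1 + N²) - 2)² = (-1 + N²)²)
(-1830 + A(f(8), -36)) - 803 = (-1830 + (-1 + (-36)²)²) - 803 = (-1830 + (-1 + 1296)²) - 803 = (-1830 + 1295²) - 803 = (-1830 + 1677025) - 803 = 1675195 - 803 = 1674392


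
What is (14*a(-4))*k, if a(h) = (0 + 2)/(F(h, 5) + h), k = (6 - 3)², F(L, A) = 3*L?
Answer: -63/4 ≈ -15.750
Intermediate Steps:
k = 9 (k = 3² = 9)
a(h) = 1/(2*h) (a(h) = (0 + 2)/(3*h + h) = 2/((4*h)) = 2*(1/(4*h)) = 1/(2*h))
(14*a(-4))*k = (14*((½)/(-4)))*9 = (14*((½)*(-¼)))*9 = (14*(-⅛))*9 = -7/4*9 = -63/4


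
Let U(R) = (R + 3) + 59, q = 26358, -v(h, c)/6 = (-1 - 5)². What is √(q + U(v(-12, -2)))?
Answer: 2*√6551 ≈ 161.88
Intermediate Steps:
v(h, c) = -216 (v(h, c) = -6*(-1 - 5)² = -6*(-6)² = -6*36 = -216)
U(R) = 62 + R (U(R) = (3 + R) + 59 = 62 + R)
√(q + U(v(-12, -2))) = √(26358 + (62 - 216)) = √(26358 - 154) = √26204 = 2*√6551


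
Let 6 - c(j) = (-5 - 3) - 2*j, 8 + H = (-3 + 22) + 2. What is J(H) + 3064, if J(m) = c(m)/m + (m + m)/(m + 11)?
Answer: 478633/156 ≈ 3068.2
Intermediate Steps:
H = 13 (H = -8 + ((-3 + 22) + 2) = -8 + (19 + 2) = -8 + 21 = 13)
c(j) = 14 + 2*j (c(j) = 6 - ((-5 - 3) - 2*j) = 6 - (-8 - 2*j) = 6 + (8 + 2*j) = 14 + 2*j)
J(m) = (14 + 2*m)/m + 2*m/(11 + m) (J(m) = (14 + 2*m)/m + (m + m)/(m + 11) = (14 + 2*m)/m + (2*m)/(11 + m) = (14 + 2*m)/m + 2*m/(11 + m))
J(H) + 3064 = 2*(77 + 2*13² + 18*13)/(13*(11 + 13)) + 3064 = 2*(1/13)*(77 + 2*169 + 234)/24 + 3064 = 2*(1/13)*(1/24)*(77 + 338 + 234) + 3064 = 2*(1/13)*(1/24)*649 + 3064 = 649/156 + 3064 = 478633/156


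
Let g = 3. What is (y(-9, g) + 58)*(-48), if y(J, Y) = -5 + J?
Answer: -2112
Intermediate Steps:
(y(-9, g) + 58)*(-48) = ((-5 - 9) + 58)*(-48) = (-14 + 58)*(-48) = 44*(-48) = -2112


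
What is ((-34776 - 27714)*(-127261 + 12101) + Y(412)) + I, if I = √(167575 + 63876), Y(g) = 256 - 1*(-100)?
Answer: 7196348756 + √231451 ≈ 7.1964e+9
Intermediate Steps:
Y(g) = 356 (Y(g) = 256 + 100 = 356)
I = √231451 ≈ 481.09
((-34776 - 27714)*(-127261 + 12101) + Y(412)) + I = ((-34776 - 27714)*(-127261 + 12101) + 356) + √231451 = (-62490*(-115160) + 356) + √231451 = (7196348400 + 356) + √231451 = 7196348756 + √231451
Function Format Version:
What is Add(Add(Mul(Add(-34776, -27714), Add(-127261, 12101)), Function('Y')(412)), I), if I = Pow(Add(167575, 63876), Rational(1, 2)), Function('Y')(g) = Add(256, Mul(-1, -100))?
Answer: Add(7196348756, Pow(231451, Rational(1, 2))) ≈ 7.1964e+9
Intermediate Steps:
Function('Y')(g) = 356 (Function('Y')(g) = Add(256, 100) = 356)
I = Pow(231451, Rational(1, 2)) ≈ 481.09
Add(Add(Mul(Add(-34776, -27714), Add(-127261, 12101)), Function('Y')(412)), I) = Add(Add(Mul(Add(-34776, -27714), Add(-127261, 12101)), 356), Pow(231451, Rational(1, 2))) = Add(Add(Mul(-62490, -115160), 356), Pow(231451, Rational(1, 2))) = Add(Add(7196348400, 356), Pow(231451, Rational(1, 2))) = Add(7196348756, Pow(231451, Rational(1, 2)))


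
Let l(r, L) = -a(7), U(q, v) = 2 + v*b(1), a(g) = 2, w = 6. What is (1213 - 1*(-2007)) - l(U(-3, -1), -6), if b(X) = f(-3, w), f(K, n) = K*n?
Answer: 3222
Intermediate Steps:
b(X) = -18 (b(X) = -3*6 = -18)
U(q, v) = 2 - 18*v (U(q, v) = 2 + v*(-18) = 2 - 18*v)
l(r, L) = -2 (l(r, L) = -1*2 = -2)
(1213 - 1*(-2007)) - l(U(-3, -1), -6) = (1213 - 1*(-2007)) - 1*(-2) = (1213 + 2007) + 2 = 3220 + 2 = 3222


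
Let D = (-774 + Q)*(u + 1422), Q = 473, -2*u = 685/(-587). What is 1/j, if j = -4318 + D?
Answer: -1174/507773345 ≈ -2.3121e-6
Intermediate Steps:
u = 685/1174 (u = -685/(2*(-587)) = -685*(-1)/(2*587) = -1/2*(-685/587) = 685/1174 ≈ 0.58348)
D = -502704013/1174 (D = (-774 + 473)*(685/1174 + 1422) = -301*1670113/1174 = -502704013/1174 ≈ -4.2820e+5)
j = -507773345/1174 (j = -4318 - 502704013/1174 = -507773345/1174 ≈ -4.3252e+5)
1/j = 1/(-507773345/1174) = -1174/507773345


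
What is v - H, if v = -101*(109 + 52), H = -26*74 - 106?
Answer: -14231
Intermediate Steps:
H = -2030 (H = -1924 - 106 = -2030)
v = -16261 (v = -101*161 = -16261)
v - H = -16261 - 1*(-2030) = -16261 + 2030 = -14231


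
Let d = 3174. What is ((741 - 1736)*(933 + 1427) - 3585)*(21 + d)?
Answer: -7513953075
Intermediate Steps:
((741 - 1736)*(933 + 1427) - 3585)*(21 + d) = ((741 - 1736)*(933 + 1427) - 3585)*(21 + 3174) = (-995*2360 - 3585)*3195 = (-2348200 - 3585)*3195 = -2351785*3195 = -7513953075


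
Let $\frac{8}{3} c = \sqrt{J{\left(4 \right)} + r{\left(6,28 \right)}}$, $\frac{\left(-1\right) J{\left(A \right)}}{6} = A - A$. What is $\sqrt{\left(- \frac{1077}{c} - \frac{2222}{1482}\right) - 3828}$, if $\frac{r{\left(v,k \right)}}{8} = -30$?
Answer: $\frac{\sqrt{-52567632975 + 657066930 i \sqrt{15}}}{3705} \approx 1.4974 + 61.901 i$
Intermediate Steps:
$J{\left(A \right)} = 0$ ($J{\left(A \right)} = - 6 \left(A - A\right) = \left(-6\right) 0 = 0$)
$r{\left(v,k \right)} = -240$ ($r{\left(v,k \right)} = 8 \left(-30\right) = -240$)
$c = \frac{3 i \sqrt{15}}{2}$ ($c = \frac{3 \sqrt{0 - 240}}{8} = \frac{3 \sqrt{-240}}{8} = \frac{3 \cdot 4 i \sqrt{15}}{8} = \frac{3 i \sqrt{15}}{2} \approx 5.8095 i$)
$\sqrt{\left(- \frac{1077}{c} - \frac{2222}{1482}\right) - 3828} = \sqrt{\left(- \frac{1077}{\frac{3}{2} i \sqrt{15}} - \frac{2222}{1482}\right) - 3828} = \sqrt{\left(- 1077 \left(- \frac{2 i \sqrt{15}}{45}\right) - \frac{1111}{741}\right) - 3828} = \sqrt{\left(\frac{718 i \sqrt{15}}{15} - \frac{1111}{741}\right) - 3828} = \sqrt{\left(- \frac{1111}{741} + \frac{718 i \sqrt{15}}{15}\right) - 3828} = \sqrt{- \frac{2837659}{741} + \frac{718 i \sqrt{15}}{15}}$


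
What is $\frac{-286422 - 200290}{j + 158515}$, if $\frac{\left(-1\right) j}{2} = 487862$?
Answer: $\frac{486712}{817209} \approx 0.59558$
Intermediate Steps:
$j = -975724$ ($j = \left(-2\right) 487862 = -975724$)
$\frac{-286422 - 200290}{j + 158515} = \frac{-286422 - 200290}{-975724 + 158515} = - \frac{486712}{-817209} = \left(-486712\right) \left(- \frac{1}{817209}\right) = \frac{486712}{817209}$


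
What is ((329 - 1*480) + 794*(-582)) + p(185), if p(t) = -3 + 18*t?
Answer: -458932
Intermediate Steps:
((329 - 1*480) + 794*(-582)) + p(185) = ((329 - 1*480) + 794*(-582)) + (-3 + 18*185) = ((329 - 480) - 462108) + (-3 + 3330) = (-151 - 462108) + 3327 = -462259 + 3327 = -458932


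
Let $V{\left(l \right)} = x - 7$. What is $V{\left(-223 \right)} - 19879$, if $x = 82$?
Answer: $-19804$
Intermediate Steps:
$V{\left(l \right)} = 75$ ($V{\left(l \right)} = 82 - 7 = 75$)
$V{\left(-223 \right)} - 19879 = 75 - 19879 = -19804$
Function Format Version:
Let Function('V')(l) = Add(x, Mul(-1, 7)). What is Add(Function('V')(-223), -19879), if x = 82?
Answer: -19804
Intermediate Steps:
Function('V')(l) = 75 (Function('V')(l) = Add(82, Mul(-1, 7)) = Add(82, -7) = 75)
Add(Function('V')(-223), -19879) = Add(75, -19879) = -19804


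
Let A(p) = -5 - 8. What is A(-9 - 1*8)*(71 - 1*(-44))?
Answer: -1495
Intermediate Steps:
A(p) = -13
A(-9 - 1*8)*(71 - 1*(-44)) = -13*(71 - 1*(-44)) = -13*(71 + 44) = -13*115 = -1495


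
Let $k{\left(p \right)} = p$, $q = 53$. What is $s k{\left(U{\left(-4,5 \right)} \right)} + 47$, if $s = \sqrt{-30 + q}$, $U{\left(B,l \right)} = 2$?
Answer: $47 + 2 \sqrt{23} \approx 56.592$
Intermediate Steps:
$s = \sqrt{23}$ ($s = \sqrt{-30 + 53} = \sqrt{23} \approx 4.7958$)
$s k{\left(U{\left(-4,5 \right)} \right)} + 47 = \sqrt{23} \cdot 2 + 47 = 2 \sqrt{23} + 47 = 47 + 2 \sqrt{23}$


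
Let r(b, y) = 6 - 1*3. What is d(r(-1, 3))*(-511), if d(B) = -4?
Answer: 2044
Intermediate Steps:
r(b, y) = 3 (r(b, y) = 6 - 3 = 3)
d(r(-1, 3))*(-511) = -4*(-511) = 2044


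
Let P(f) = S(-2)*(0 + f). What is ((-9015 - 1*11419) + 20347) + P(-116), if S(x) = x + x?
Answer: 377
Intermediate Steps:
S(x) = 2*x
P(f) = -4*f (P(f) = (2*(-2))*(0 + f) = -4*f)
((-9015 - 1*11419) + 20347) + P(-116) = ((-9015 - 1*11419) + 20347) - 4*(-116) = ((-9015 - 11419) + 20347) + 464 = (-20434 + 20347) + 464 = -87 + 464 = 377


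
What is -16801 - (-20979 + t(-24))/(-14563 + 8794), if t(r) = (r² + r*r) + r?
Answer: -32314940/1923 ≈ -16804.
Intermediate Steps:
t(r) = r + 2*r² (t(r) = (r² + r²) + r = 2*r² + r = r + 2*r²)
-16801 - (-20979 + t(-24))/(-14563 + 8794) = -16801 - (-20979 - 24*(1 + 2*(-24)))/(-14563 + 8794) = -16801 - (-20979 - 24*(1 - 48))/(-5769) = -16801 - (-20979 - 24*(-47))*(-1)/5769 = -16801 - (-20979 + 1128)*(-1)/5769 = -16801 - (-19851)*(-1)/5769 = -16801 - 1*6617/1923 = -16801 - 6617/1923 = -32314940/1923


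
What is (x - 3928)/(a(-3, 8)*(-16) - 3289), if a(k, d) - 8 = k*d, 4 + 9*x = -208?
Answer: 35564/27297 ≈ 1.3029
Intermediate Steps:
x = -212/9 (x = -4/9 + (⅑)*(-208) = -4/9 - 208/9 = -212/9 ≈ -23.556)
a(k, d) = 8 + d*k (a(k, d) = 8 + k*d = 8 + d*k)
(x - 3928)/(a(-3, 8)*(-16) - 3289) = (-212/9 - 3928)/((8 + 8*(-3))*(-16) - 3289) = -35564/(9*((8 - 24)*(-16) - 3289)) = -35564/(9*(-16*(-16) - 3289)) = -35564/(9*(256 - 3289)) = -35564/9/(-3033) = -35564/9*(-1/3033) = 35564/27297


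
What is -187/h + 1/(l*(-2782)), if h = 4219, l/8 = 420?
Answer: -1747990459/39437186880 ≈ -0.044323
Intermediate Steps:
l = 3360 (l = 8*420 = 3360)
-187/h + 1/(l*(-2782)) = -187/4219 + 1/(3360*(-2782)) = -187*1/4219 + (1/3360)*(-1/2782) = -187/4219 - 1/9347520 = -1747990459/39437186880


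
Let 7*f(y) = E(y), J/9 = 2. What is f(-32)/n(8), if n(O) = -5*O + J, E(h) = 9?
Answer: -9/154 ≈ -0.058442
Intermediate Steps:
J = 18 (J = 9*2 = 18)
f(y) = 9/7 (f(y) = (1/7)*9 = 9/7)
n(O) = 18 - 5*O (n(O) = -5*O + 18 = 18 - 5*O)
f(-32)/n(8) = 9/(7*(18 - 5*8)) = 9/(7*(18 - 40)) = (9/7)/(-22) = (9/7)*(-1/22) = -9/154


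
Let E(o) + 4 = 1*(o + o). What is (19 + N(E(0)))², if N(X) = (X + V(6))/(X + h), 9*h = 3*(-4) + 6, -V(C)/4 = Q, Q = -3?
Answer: 14641/49 ≈ 298.80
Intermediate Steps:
V(C) = 12 (V(C) = -4*(-3) = 12)
E(o) = -4 + 2*o (E(o) = -4 + 1*(o + o) = -4 + 1*(2*o) = -4 + 2*o)
h = -⅔ (h = (3*(-4) + 6)/9 = (-12 + 6)/9 = (⅑)*(-6) = -⅔ ≈ -0.66667)
N(X) = (12 + X)/(-⅔ + X) (N(X) = (X + 12)/(X - ⅔) = (12 + X)/(-⅔ + X))
(19 + N(E(0)))² = (19 + 3*(12 + (-4 + 2*0))/(-2 + 3*(-4 + 2*0)))² = (19 + 3*(12 + (-4 + 0))/(-2 + 3*(-4 + 0)))² = (19 + 3*(12 - 4)/(-2 + 3*(-4)))² = (19 + 3*8/(-2 - 12))² = (19 + 3*8/(-14))² = (19 + 3*(-1/14)*8)² = (19 - 12/7)² = (121/7)² = 14641/49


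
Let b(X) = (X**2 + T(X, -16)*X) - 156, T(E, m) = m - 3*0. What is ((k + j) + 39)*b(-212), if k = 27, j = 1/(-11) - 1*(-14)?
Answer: 3850020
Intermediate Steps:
j = 153/11 (j = -1/11 + 14 = 153/11 ≈ 13.909)
T(E, m) = m (T(E, m) = m + 0 = m)
b(X) = -156 + X**2 - 16*X (b(X) = (X**2 - 16*X) - 156 = -156 + X**2 - 16*X)
((k + j) + 39)*b(-212) = ((27 + 153/11) + 39)*(-156 + (-212)**2 - 16*(-212)) = (450/11 + 39)*(-156 + 44944 + 3392) = (879/11)*48180 = 3850020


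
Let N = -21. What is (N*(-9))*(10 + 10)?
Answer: 3780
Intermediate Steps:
(N*(-9))*(10 + 10) = (-21*(-9))*(10 + 10) = 189*20 = 3780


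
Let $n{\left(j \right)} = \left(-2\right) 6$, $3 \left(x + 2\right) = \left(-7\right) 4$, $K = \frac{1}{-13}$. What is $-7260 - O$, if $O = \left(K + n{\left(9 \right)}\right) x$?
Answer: $- \frac{288478}{39} \approx -7396.9$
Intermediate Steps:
$K = - \frac{1}{13} \approx -0.076923$
$x = - \frac{34}{3}$ ($x = -2 + \frac{\left(-7\right) 4}{3} = -2 + \frac{1}{3} \left(-28\right) = -2 - \frac{28}{3} = - \frac{34}{3} \approx -11.333$)
$n{\left(j \right)} = -12$
$O = \frac{5338}{39}$ ($O = \left(- \frac{1}{13} - 12\right) \left(- \frac{34}{3}\right) = \left(- \frac{157}{13}\right) \left(- \frac{34}{3}\right) = \frac{5338}{39} \approx 136.87$)
$-7260 - O = -7260 - \frac{5338}{39} = - \frac{288478}{39}$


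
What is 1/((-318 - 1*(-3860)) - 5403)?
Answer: -1/1861 ≈ -0.00053735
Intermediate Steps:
1/((-318 - 1*(-3860)) - 5403) = 1/((-318 + 3860) - 5403) = 1/(3542 - 5403) = 1/(-1861) = -1/1861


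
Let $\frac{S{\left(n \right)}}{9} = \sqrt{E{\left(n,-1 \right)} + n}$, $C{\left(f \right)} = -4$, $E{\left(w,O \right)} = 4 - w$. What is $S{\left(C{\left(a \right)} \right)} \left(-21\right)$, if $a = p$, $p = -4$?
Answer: $-378$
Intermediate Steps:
$a = -4$
$S{\left(n \right)} = 18$ ($S{\left(n \right)} = 9 \sqrt{\left(4 - n\right) + n} = 9 \sqrt{4} = 9 \cdot 2 = 18$)
$S{\left(C{\left(a \right)} \right)} \left(-21\right) = 18 \left(-21\right) = -378$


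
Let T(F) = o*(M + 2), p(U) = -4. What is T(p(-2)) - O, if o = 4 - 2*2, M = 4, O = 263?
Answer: -263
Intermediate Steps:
o = 0 (o = 4 - 4 = 0)
T(F) = 0 (T(F) = 0*(4 + 2) = 0*6 = 0)
T(p(-2)) - O = 0 - 1*263 = 0 - 263 = -263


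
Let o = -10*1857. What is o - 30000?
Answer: -48570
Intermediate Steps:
o = -18570
o - 30000 = -18570 - 30000 = -48570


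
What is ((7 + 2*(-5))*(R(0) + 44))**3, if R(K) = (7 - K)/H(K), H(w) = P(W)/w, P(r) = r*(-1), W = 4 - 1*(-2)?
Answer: -2299968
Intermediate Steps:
W = 6 (W = 4 + 2 = 6)
P(r) = -r
H(w) = -6/w (H(w) = (-1*6)/w = -6/w)
R(K) = -K*(7 - K)/6 (R(K) = (7 - K)/((-6/K)) = (7 - K)*(-K/6) = -K*(7 - K)/6)
((7 + 2*(-5))*(R(0) + 44))**3 = ((7 + 2*(-5))*((1/6)*0*(-7 + 0) + 44))**3 = ((7 - 10)*((1/6)*0*(-7) + 44))**3 = (-3*(0 + 44))**3 = (-3*44)**3 = (-132)**3 = -2299968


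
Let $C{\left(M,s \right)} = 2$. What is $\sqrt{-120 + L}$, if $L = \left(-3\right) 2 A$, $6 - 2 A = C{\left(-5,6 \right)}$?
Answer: $2 i \sqrt{33} \approx 11.489 i$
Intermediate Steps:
$A = 2$ ($A = 3 - 1 = 2$)
$L = -12$ ($L = \left(-3\right) 2 \cdot 2 = \left(-6\right) 2 = -12$)
$\sqrt{-120 + L} = \sqrt{-120 - 12} = \sqrt{-132} = 2 i \sqrt{33}$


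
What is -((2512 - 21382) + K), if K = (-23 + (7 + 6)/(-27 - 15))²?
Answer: 32328239/1764 ≈ 18327.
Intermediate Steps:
K = 958441/1764 (K = (-23 + 13/(-42))² = (-23 + 13*(-1/42))² = (-23 - 13/42)² = (-979/42)² = 958441/1764 ≈ 543.33)
-((2512 - 21382) + K) = -((2512 - 21382) + 958441/1764) = -(-18870 + 958441/1764) = -1*(-32328239/1764) = 32328239/1764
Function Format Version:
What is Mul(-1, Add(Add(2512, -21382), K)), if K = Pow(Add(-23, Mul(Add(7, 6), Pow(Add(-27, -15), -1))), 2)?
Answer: Rational(32328239, 1764) ≈ 18327.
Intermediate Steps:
K = Rational(958441, 1764) (K = Pow(Add(-23, Mul(13, Pow(-42, -1))), 2) = Pow(Add(-23, Mul(13, Rational(-1, 42))), 2) = Pow(Add(-23, Rational(-13, 42)), 2) = Pow(Rational(-979, 42), 2) = Rational(958441, 1764) ≈ 543.33)
Mul(-1, Add(Add(2512, -21382), K)) = Mul(-1, Add(Add(2512, -21382), Rational(958441, 1764))) = Mul(-1, Add(-18870, Rational(958441, 1764))) = Mul(-1, Rational(-32328239, 1764)) = Rational(32328239, 1764)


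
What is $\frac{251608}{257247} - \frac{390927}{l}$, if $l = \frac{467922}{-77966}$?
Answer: $\frac{186684589794515}{2865988827} \approx 65138.0$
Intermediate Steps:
$l = - \frac{33423}{5569}$ ($l = 467922 \left(- \frac{1}{77966}\right) = - \frac{33423}{5569} \approx -6.0016$)
$\frac{251608}{257247} - \frac{390927}{l} = \frac{251608}{257247} - \frac{390927}{- \frac{33423}{5569}} = 251608 \cdot \frac{1}{257247} - - \frac{725690821}{11141} = \frac{251608}{257247} + \frac{725690821}{11141} = \frac{186684589794515}{2865988827}$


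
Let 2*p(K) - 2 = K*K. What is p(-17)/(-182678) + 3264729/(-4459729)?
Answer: -1194086109663/1629388748524 ≈ -0.73284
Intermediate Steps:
p(K) = 1 + K²/2 (p(K) = 1 + (K*K)/2 = 1 + K²/2)
p(-17)/(-182678) + 3264729/(-4459729) = (1 + (½)*(-17)²)/(-182678) + 3264729/(-4459729) = (1 + (½)*289)*(-1/182678) + 3264729*(-1/4459729) = (1 + 289/2)*(-1/182678) - 3264729/4459729 = (291/2)*(-1/182678) - 3264729/4459729 = -291/365356 - 3264729/4459729 = -1194086109663/1629388748524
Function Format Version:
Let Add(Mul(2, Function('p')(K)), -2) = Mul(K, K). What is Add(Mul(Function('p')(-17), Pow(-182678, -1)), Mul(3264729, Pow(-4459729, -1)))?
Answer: Rational(-1194086109663, 1629388748524) ≈ -0.73284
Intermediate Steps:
Function('p')(K) = Add(1, Mul(Rational(1, 2), Pow(K, 2))) (Function('p')(K) = Add(1, Mul(Rational(1, 2), Mul(K, K))) = Add(1, Mul(Rational(1, 2), Pow(K, 2))))
Add(Mul(Function('p')(-17), Pow(-182678, -1)), Mul(3264729, Pow(-4459729, -1))) = Add(Mul(Add(1, Mul(Rational(1, 2), Pow(-17, 2))), Pow(-182678, -1)), Mul(3264729, Pow(-4459729, -1))) = Add(Mul(Add(1, Mul(Rational(1, 2), 289)), Rational(-1, 182678)), Mul(3264729, Rational(-1, 4459729))) = Add(Mul(Add(1, Rational(289, 2)), Rational(-1, 182678)), Rational(-3264729, 4459729)) = Add(Mul(Rational(291, 2), Rational(-1, 182678)), Rational(-3264729, 4459729)) = Add(Rational(-291, 365356), Rational(-3264729, 4459729)) = Rational(-1194086109663, 1629388748524)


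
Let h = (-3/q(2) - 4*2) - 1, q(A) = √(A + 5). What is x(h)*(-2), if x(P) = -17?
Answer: 34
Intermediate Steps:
q(A) = √(5 + A)
h = -9 - 3*√7/7 (h = (-3/√(5 + 2) - 4*2) - 1 = (-3*√7/7 - 8) - 1 = (-8 - 3*√7/7) - 1 = -9 - 3*√7/7 ≈ -10.134)
x(h)*(-2) = -17*(-2) = 34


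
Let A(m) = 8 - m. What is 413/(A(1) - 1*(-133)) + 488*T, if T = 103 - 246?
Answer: -1395621/20 ≈ -69781.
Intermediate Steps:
T = -143
413/(A(1) - 1*(-133)) + 488*T = 413/((8 - 1*1) - 1*(-133)) + 488*(-143) = 413/((8 - 1) + 133) - 69784 = 413/(7 + 133) - 69784 = 413/140 - 69784 = 413*(1/140) - 69784 = 59/20 - 69784 = -1395621/20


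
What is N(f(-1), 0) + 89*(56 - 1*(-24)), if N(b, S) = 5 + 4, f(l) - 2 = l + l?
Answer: 7129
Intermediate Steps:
f(l) = 2 + 2*l (f(l) = 2 + (l + l) = 2 + 2*l)
N(b, S) = 9
N(f(-1), 0) + 89*(56 - 1*(-24)) = 9 + 89*(56 - 1*(-24)) = 9 + 89*(56 + 24) = 9 + 89*80 = 9 + 7120 = 7129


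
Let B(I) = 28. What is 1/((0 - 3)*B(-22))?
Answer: -1/84 ≈ -0.011905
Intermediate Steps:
1/((0 - 3)*B(-22)) = 1/((0 - 3)*28) = 1/(-3*28) = 1/(-84) = -1/84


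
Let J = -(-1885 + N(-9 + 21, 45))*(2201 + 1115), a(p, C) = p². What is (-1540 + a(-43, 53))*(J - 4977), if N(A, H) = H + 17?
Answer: 1866388119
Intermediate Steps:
N(A, H) = 17 + H
J = 6045068 (J = -(-1885 + (17 + 45))*(2201 + 1115) = -(-1885 + 62)*3316 = -(-1823)*3316 = -1*(-6045068) = 6045068)
(-1540 + a(-43, 53))*(J - 4977) = (-1540 + (-43)²)*(6045068 - 4977) = (-1540 + 1849)*6040091 = 309*6040091 = 1866388119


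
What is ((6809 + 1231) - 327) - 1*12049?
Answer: -4336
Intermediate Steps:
((6809 + 1231) - 327) - 1*12049 = (8040 - 327) - 12049 = 7713 - 12049 = -4336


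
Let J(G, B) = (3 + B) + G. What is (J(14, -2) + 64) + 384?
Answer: 463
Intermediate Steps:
J(G, B) = 3 + B + G
(J(14, -2) + 64) + 384 = ((3 - 2 + 14) + 64) + 384 = (15 + 64) + 384 = 79 + 384 = 463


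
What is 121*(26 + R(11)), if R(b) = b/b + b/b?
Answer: 3388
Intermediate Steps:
R(b) = 2 (R(b) = 1 + 1 = 2)
121*(26 + R(11)) = 121*(26 + 2) = 121*28 = 3388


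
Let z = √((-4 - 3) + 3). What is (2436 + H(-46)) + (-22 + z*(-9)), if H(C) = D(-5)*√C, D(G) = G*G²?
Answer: 2414 - 18*I - 125*I*√46 ≈ 2414.0 - 865.79*I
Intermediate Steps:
D(G) = G³
z = 2*I (z = √(-7 + 3) = √(-4) = 2*I ≈ 2.0*I)
H(C) = -125*√C (H(C) = (-5)³*√C = -125*√C)
(2436 + H(-46)) + (-22 + z*(-9)) = (2436 - 125*I*√46) + (-22 + (2*I)*(-9)) = (2436 - 125*I*√46) + (-22 - 18*I) = 2414 - 18*I - 125*I*√46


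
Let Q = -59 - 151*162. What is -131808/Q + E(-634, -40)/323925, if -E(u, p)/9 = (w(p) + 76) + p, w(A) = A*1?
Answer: 290454348/54033775 ≈ 5.3754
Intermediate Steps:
w(A) = A
Q = -24521 (Q = -59 - 24462 = -24521)
E(u, p) = -684 - 18*p (E(u, p) = -9*((p + 76) + p) = -9*((76 + p) + p) = -9*(76 + 2*p) = -684 - 18*p)
-131808/Q + E(-634, -40)/323925 = -131808/(-24521) + (-684 - 18*(-40))/323925 = -131808*(-1/24521) + (-684 + 720)*(1/323925) = 131808/24521 + 36*(1/323925) = 131808/24521 + 12/107975 = 290454348/54033775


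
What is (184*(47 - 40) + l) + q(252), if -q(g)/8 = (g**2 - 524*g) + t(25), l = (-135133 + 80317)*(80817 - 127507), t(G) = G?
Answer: 2559908480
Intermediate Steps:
l = 2559359040 (l = -54816*(-46690) = 2559359040)
q(g) = -200 - 8*g**2 + 4192*g (q(g) = -8*((g**2 - 524*g) + 25) = -8*(25 + g**2 - 524*g) = -200 - 8*g**2 + 4192*g)
(184*(47 - 40) + l) + q(252) = (184*(47 - 40) + 2559359040) + (-200 - 8*252**2 + 4192*252) = (184*7 + 2559359040) + (-200 - 8*63504 + 1056384) = (1288 + 2559359040) + (-200 - 508032 + 1056384) = 2559360328 + 548152 = 2559908480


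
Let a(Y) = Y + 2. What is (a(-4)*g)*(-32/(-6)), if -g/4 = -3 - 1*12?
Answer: -640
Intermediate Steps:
g = 60 (g = -4*(-3 - 1*12) = -4*(-3 - 12) = -4*(-15) = 60)
a(Y) = 2 + Y
(a(-4)*g)*(-32/(-6)) = ((2 - 4)*60)*(-32/(-6)) = (-2*60)*(-32*(-1/6)) = -120*16/3 = -640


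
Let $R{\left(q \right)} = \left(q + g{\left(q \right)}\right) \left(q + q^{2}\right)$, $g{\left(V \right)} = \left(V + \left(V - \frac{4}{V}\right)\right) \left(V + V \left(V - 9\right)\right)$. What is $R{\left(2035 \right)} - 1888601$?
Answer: $69559203692342419$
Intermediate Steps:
$g{\left(V \right)} = \left(V + V \left(-9 + V\right)\right) \left(- \frac{4}{V} + 2 V\right)$ ($g{\left(V \right)} = \left(V + \left(V - \frac{4}{V}\right)\right) \left(V + V \left(-9 + V\right)\right) = \left(- \frac{4}{V} + 2 V\right) \left(V + V \left(-9 + V\right)\right) = \left(V + V \left(-9 + V\right)\right) \left(- \frac{4}{V} + 2 V\right)$)
$R{\left(q \right)} = \left(q + q^{2}\right) \left(32 - 16 q^{2} - 3 q + 2 q^{3}\right)$ ($R{\left(q \right)} = \left(q + \left(32 - 16 q^{2} - 4 q + 2 q^{3}\right)\right) \left(q + q^{2}\right) = \left(32 - 16 q^{2} - 3 q + 2 q^{3}\right) \left(q + q^{2}\right) = \left(q + q^{2}\right) \left(32 - 16 q^{2} - 3 q + 2 q^{3}\right)$)
$R{\left(2035 \right)} - 1888601 = 2035 \left(32 - 19 \cdot 2035^{2} - 14 \cdot 2035^{3} + 2 \cdot 2035^{4} + 29 \cdot 2035\right) - 1888601 = 2035 \left(32 - 78683275 - 117983500250 + 2 \cdot 17149744500625 + 59015\right) - 1888601 = 2035 \left(32 - 78683275 - 117983500250 + 34299489001250 + 59015\right) - 1888601 = 2035 \cdot 34181426876772 - 1888601 = 69559203694231020 - 1888601 = 69559203692342419$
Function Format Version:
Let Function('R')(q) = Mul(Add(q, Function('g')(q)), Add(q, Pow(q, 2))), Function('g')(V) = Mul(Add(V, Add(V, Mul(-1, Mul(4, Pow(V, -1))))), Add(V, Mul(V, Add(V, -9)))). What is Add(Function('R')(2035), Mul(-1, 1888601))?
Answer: 69559203692342419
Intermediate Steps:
Function('g')(V) = Mul(Add(V, Mul(V, Add(-9, V))), Add(Mul(-4, Pow(V, -1)), Mul(2, V))) (Function('g')(V) = Mul(Add(V, Add(V, Mul(-4, Pow(V, -1)))), Add(V, Mul(V, Add(-9, V)))) = Mul(Add(Mul(-4, Pow(V, -1)), Mul(2, V)), Add(V, Mul(V, Add(-9, V)))) = Mul(Add(V, Mul(V, Add(-9, V))), Add(Mul(-4, Pow(V, -1)), Mul(2, V))))
Function('R')(q) = Mul(Add(q, Pow(q, 2)), Add(32, Mul(-16, Pow(q, 2)), Mul(-3, q), Mul(2, Pow(q, 3)))) (Function('R')(q) = Mul(Add(q, Add(32, Mul(-16, Pow(q, 2)), Mul(-4, q), Mul(2, Pow(q, 3)))), Add(q, Pow(q, 2))) = Mul(Add(32, Mul(-16, Pow(q, 2)), Mul(-3, q), Mul(2, Pow(q, 3))), Add(q, Pow(q, 2))) = Mul(Add(q, Pow(q, 2)), Add(32, Mul(-16, Pow(q, 2)), Mul(-3, q), Mul(2, Pow(q, 3)))))
Add(Function('R')(2035), Mul(-1, 1888601)) = Add(Mul(2035, Add(32, Mul(-19, Pow(2035, 2)), Mul(-14, Pow(2035, 3)), Mul(2, Pow(2035, 4)), Mul(29, 2035))), Mul(-1, 1888601)) = Add(Mul(2035, Add(32, Mul(-19, 4141225), Mul(-14, 8427392875), Mul(2, 17149744500625), 59015)), -1888601) = Add(Mul(2035, Add(32, -78683275, -117983500250, 34299489001250, 59015)), -1888601) = Add(Mul(2035, 34181426876772), -1888601) = Add(69559203694231020, -1888601) = 69559203692342419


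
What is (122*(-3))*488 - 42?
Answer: -178650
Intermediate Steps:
(122*(-3))*488 - 42 = -366*488 - 42 = -178608 - 42 = -178650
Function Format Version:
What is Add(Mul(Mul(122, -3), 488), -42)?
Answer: -178650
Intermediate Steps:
Add(Mul(Mul(122, -3), 488), -42) = Add(Mul(-366, 488), -42) = Add(-178608, -42) = -178650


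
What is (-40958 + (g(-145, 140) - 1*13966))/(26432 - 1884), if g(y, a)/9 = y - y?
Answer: -13731/6137 ≈ -2.2374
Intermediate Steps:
g(y, a) = 0 (g(y, a) = 9*(y - y) = 9*0 = 0)
(-40958 + (g(-145, 140) - 1*13966))/(26432 - 1884) = (-40958 + (0 - 1*13966))/(26432 - 1884) = (-40958 + (0 - 13966))/24548 = (-40958 - 13966)*(1/24548) = -54924*1/24548 = -13731/6137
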